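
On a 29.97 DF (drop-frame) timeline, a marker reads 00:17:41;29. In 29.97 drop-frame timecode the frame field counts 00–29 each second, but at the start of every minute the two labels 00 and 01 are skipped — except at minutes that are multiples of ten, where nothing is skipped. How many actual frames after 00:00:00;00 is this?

31827

As if non-drop at 30 labels/s: (0 × 3600 + 17 × 60 + 41) × 30 + 29 = 31859.
Minute boundaries passed: 17; those not divisible by 10: 17 − 1 = 16; dropped labels = 2 × 16 = 32.
Actual frame index = 31859 − 32 = 31827.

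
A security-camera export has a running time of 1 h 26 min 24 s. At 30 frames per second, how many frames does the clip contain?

1 h 26 min 24 s = 5184 s.
Frames = 5184 × 30 = 155520.

155520 frames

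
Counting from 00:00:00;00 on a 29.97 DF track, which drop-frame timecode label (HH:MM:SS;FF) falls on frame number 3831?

Ten DF minutes hold 17982 frames, so frame 3831 lies in block 0 (frames 0–17981) with 3831 frames into that block.
The block's first minute is 1800 frames and the rest 1798 each; 3831 frames reaches minute 2, so 0 × 18 + 2 × 2 = 4 labels have been skipped so far.
Adding those back, label number 3831 + 4 = 3835 at 30 labels/s is 127 s + 25 f = 0 h 2 min 7 s frame 25, i.e. 00:02:07;25.

00:02:07;25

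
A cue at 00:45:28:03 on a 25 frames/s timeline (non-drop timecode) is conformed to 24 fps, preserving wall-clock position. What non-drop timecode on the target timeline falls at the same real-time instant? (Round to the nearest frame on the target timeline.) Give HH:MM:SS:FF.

Source frame index: (0×3600 + 45×60 + 28) × 25 + 3 = 68203.
Real time: 68203 / (25) = 68203/25 s.
Target frame: (68203/25) × (24) = 1636872/25 ≈ 65474.880 → 65475.
At 24 labels/s: frame 65475 → 00:45:28:03.

00:45:28:03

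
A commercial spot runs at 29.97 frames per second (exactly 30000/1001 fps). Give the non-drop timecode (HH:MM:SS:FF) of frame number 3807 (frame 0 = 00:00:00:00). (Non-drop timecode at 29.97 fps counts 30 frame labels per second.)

3807 ÷ 30 = 126 full seconds, remainder 27 frames.
126 s = 0 h 2 min 6 s.
Timecode: 00:02:06:27.

00:02:06:27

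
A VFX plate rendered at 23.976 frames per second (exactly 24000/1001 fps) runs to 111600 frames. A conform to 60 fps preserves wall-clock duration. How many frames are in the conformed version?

Target frames = source frames × (target rate / source rate) = 111600 × (60)/(24000/1001) = 111600 × 1001/400 = 279279.

279279 frames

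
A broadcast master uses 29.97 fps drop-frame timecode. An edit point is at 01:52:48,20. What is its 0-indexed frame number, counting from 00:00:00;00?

Complete 10-minute blocks: 11, each 17982 frames → 197802.
Remaining 2 whole minutes in the current block: 1800 + 1 × 1798 = 3598 frames.
Within the current minute: 48 × 30 + 20 − 2 = 1458 (labels ;00/;01 skipped at this minute). Total = 197802 + 3598 + 1458 = 202858.

202858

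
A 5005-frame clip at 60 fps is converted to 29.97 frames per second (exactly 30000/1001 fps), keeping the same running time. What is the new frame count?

2500 frames

Target frames = source frames × (target rate / source rate) = 5005 × (30000/1001)/(60) = 5005 × 500/1001 = 2500.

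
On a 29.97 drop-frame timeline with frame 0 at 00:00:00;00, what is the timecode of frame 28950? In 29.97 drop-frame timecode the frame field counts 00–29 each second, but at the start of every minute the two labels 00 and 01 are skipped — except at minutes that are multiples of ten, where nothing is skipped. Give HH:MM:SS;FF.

Ten DF minutes hold 17982 frames, so frame 28950 lies in block 1 (frames 17982–35963) with 10968 frames into that block.
The block's first minute is 1800 frames and the rest 1798 each; 10968 frames reaches minute 6, so 1 × 18 + 6 × 2 = 30 labels have been skipped so far.
Adding those back, label number 28950 + 30 = 28980 at 30 labels/s is 966 s + 0 f = 0 h 16 min 6 s frame 0, i.e. 00:16:06;00.

00:16:06;00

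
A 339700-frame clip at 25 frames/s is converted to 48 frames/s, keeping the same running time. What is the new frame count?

Target frames = source frames × (target rate / source rate) = 339700 × (48)/(25) = 339700 × 48/25 = 652224.

652224 frames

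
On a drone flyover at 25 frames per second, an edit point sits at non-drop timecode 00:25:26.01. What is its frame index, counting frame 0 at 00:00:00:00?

frame 38151

Total seconds to the label: (0 × 3600 + 25 × 60 + 26) = 1526.
Frame index = 1526 × 25 + 1 = 38151.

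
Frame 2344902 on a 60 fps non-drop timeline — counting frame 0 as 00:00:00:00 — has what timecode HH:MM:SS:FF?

2344902 ÷ 60 = 39081 full seconds, remainder 42 frames.
39081 s = 10 h 51 min 21 s.
Timecode: 10:51:21:42.

10:51:21:42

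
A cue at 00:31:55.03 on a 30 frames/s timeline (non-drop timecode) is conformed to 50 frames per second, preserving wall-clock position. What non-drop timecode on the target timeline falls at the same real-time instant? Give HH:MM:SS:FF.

Source frame index: (0×3600 + 31×60 + 55) × 30 + 3 = 57453.
Real time: 57453 / (30) = 19151/10 s.
Target frame: (19151/10) × (50) = 95755.
At 50 labels/s: frame 95755 → 00:31:55:05.

00:31:55:05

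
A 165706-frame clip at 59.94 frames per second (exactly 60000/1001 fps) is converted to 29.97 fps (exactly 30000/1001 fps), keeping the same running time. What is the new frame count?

82853 frames

Target frames = source frames × (target rate / source rate) = 165706 × (30000/1001)/(60000/1001) = 165706 × 1/2 = 82853.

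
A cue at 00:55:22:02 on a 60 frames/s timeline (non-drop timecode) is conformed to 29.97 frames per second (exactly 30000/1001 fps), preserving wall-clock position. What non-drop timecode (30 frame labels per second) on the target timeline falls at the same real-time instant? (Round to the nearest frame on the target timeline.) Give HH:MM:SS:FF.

00:55:18:21

Source frame index: (0×3600 + 55×60 + 22) × 60 + 2 = 199322.
Real time: 199322 / (60) = 99661/30 s.
Target frame: (99661/30) × (30000/1001) = 99661000/1001 ≈ 99561.439 → 99561.
At 30 labels/s: frame 99561 → 00:55:18:21.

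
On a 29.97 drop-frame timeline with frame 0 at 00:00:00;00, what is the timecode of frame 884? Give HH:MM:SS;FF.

00:00:29;14

Each 10-minute DF block holds 10 × 60 × 30 − 9 × 2 = 17982 frames. 884 ÷ 17982 → 0 full blocks, remainder 884.
Within the partial block the first minute is 1800 frames and each further minute 1798, so 0 further minute boundaries passed. Total skipped labels = 18 × 0 + 2 × 0 = 0.
Non-drop label index = 884 + 0 = 884; at 30 labels/s that is 00:00:29:14, i.e. DF 00:00:29;14.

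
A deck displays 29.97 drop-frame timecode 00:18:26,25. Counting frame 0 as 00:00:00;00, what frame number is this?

33171

As if non-drop at 30 labels/s: (0 × 3600 + 18 × 60 + 26) × 30 + 25 = 33205.
Minute boundaries passed: 18; those not divisible by 10: 18 − 1 = 17; dropped labels = 2 × 17 = 34.
Actual frame index = 33205 − 34 = 33171.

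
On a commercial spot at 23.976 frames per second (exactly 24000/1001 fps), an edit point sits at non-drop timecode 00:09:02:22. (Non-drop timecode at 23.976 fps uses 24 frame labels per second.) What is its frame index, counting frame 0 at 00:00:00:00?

13030

Total seconds to the label: (0 × 3600 + 9 × 60 + 2) = 542.
Frame index = 542 × 24 + 22 = 13030.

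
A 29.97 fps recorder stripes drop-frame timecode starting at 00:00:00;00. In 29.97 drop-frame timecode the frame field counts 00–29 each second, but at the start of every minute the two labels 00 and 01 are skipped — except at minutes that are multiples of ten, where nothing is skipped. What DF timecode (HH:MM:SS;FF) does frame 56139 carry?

Each 10-minute DF block holds 10 × 60 × 30 − 9 × 2 = 17982 frames. 56139 ÷ 17982 → 3 full blocks, remainder 2193.
Within the partial block the first minute is 1800 frames and each further minute 1798, so 1 further minute boundary passed. Total skipped labels = 18 × 3 + 2 × 1 = 56.
Non-drop label index = 56139 + 56 = 56195; at 30 labels/s that is 00:31:13:05, i.e. DF 00:31:13;05.

00:31:13;05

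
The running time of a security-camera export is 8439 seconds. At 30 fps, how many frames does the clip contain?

Frames = 8439 × 30 = 253170.

253170 frames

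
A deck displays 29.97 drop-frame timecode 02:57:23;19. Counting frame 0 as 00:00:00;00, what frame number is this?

Complete 10-minute blocks: 17, each 17982 frames → 305694.
Remaining 7 whole minutes in the current block: 1800 + 6 × 1798 = 12588 frames.
Within the current minute: 23 × 30 + 19 − 2 = 707 (labels ;00/;01 skipped at this minute). Total = 305694 + 12588 + 707 = 318989.

318989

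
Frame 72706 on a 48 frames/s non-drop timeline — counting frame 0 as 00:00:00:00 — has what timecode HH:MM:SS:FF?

00:25:14:34

72706 ÷ 48 = 1514 full seconds, remainder 34 frames.
1514 s = 0 h 25 min 14 s.
Timecode: 00:25:14:34.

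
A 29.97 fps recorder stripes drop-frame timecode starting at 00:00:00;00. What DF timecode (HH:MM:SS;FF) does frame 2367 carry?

Each 10-minute DF block holds 10 × 60 × 30 − 9 × 2 = 17982 frames. 2367 ÷ 17982 → 0 full blocks, remainder 2367.
Within the partial block the first minute is 1800 frames and each further minute 1798, so 1 further minute boundary passed. Total skipped labels = 18 × 0 + 2 × 1 = 2.
Non-drop label index = 2367 + 2 = 2369; at 30 labels/s that is 00:01:18:29, i.e. DF 00:01:18;29.

00:01:18;29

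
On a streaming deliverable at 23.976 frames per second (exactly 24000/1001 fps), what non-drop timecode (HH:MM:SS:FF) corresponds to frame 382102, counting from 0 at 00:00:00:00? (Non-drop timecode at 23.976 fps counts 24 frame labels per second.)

04:25:20:22

382102 ÷ 24 = 15920 full seconds, remainder 22 frames.
15920 s = 4 h 25 min 20 s.
Timecode: 04:25:20:22.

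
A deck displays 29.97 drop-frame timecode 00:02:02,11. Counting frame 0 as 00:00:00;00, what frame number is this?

3667

Complete 10-minute blocks: 0, each 17982 frames → 0.
Remaining 2 whole minutes in the current block: 1800 + 1 × 1798 = 3598 frames.
Within the current minute: 2 × 30 + 11 − 2 = 69 (labels ;00/;01 skipped at this minute). Total = 0 + 3598 + 69 = 3667.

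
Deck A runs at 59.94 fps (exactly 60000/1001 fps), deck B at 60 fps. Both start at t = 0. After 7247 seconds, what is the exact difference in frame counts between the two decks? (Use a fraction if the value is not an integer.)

434820/1001 frames

A emits 60000/1001 × 7247 = 434820000/1001 frames; B emits 60 × 7247 = 434820.
Difference = 434820/1001 frames (≈ 434.3856); B is ahead of A.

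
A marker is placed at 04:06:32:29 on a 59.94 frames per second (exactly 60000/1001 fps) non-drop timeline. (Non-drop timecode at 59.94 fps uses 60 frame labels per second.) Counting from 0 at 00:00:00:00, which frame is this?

Total seconds to the label: (4 × 3600 + 6 × 60 + 32) = 14792.
Frame index = 14792 × 60 + 29 = 887549.

887549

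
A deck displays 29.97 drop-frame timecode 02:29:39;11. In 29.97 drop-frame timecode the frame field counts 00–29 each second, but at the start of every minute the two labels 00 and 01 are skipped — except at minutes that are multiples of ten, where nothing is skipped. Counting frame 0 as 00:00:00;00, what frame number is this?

269111

Complete 10-minute blocks: 14, each 17982 frames → 251748.
Remaining 9 whole minutes in the current block: 1800 + 8 × 1798 = 16184 frames.
Within the current minute: 39 × 30 + 11 − 2 = 1179 (labels ;00/;01 skipped at this minute). Total = 251748 + 16184 + 1179 = 269111.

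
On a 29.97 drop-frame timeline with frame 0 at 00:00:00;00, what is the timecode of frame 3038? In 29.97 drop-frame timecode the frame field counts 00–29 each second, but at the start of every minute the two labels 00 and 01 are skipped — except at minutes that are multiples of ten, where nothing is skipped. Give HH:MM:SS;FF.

Ten DF minutes hold 17982 frames, so frame 3038 lies in block 0 (frames 0–17981) with 3038 frames into that block.
The block's first minute is 1800 frames and the rest 1798 each; 3038 frames reaches minute 1, so 0 × 18 + 1 × 2 = 2 labels have been skipped so far.
Adding those back, label number 3038 + 2 = 3040 at 30 labels/s is 101 s + 10 f = 0 h 1 min 41 s frame 10, i.e. 00:01:41;10.

00:01:41;10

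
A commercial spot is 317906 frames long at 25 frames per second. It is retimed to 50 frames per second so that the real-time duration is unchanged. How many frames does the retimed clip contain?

635812 frames

Frames at target rate = 317906 × (50) / (25) = 635812.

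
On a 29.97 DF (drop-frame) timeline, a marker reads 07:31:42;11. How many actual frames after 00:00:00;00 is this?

Complete 10-minute blocks: 45, each 17982 frames → 809190.
Remaining 1 whole minute in the current block: 1800 + 0 × 1798 = 1800 frames.
Within the current minute: 42 × 30 + 11 − 2 = 1269 (labels ;00/;01 skipped at this minute). Total = 809190 + 1800 + 1269 = 812259.

812259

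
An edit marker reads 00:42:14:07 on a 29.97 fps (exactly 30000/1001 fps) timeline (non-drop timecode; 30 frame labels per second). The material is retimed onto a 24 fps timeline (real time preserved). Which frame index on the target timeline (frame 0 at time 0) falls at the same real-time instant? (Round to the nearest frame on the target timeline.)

frame 60882

Source frame index: (0×3600 + 42×60 + 14) × 30 + 7 = 76027.
Real time: 76027 / (30000/1001) = 76103027/30000 s.
Target frame: (76103027/30000) × (24) = 76103027/1250 ≈ 60882.422 → 60882.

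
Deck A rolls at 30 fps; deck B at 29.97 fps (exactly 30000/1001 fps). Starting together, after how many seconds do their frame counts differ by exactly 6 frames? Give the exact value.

The gap grows by |30000/1001 − 30| = 30/1001 frames per second.
Time for a 6-frame gap: 6 ÷ (30/1001) = 200.2 s.

200.2 seconds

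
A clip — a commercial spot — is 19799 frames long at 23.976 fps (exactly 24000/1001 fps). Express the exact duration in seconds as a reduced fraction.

Running time = 19799 ÷ (24000/1001) = 19799 × 1001/24000 = 19818799/24000 s.

19818799/24000 seconds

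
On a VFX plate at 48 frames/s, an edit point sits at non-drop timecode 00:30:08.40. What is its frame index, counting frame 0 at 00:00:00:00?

86824

Total seconds to the label: (0 × 3600 + 30 × 60 + 8) = 1808.
Frame index = 1808 × 48 + 40 = 86824.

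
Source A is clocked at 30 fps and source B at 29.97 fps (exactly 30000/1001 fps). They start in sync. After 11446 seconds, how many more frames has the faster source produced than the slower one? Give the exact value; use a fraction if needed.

A emits 30 × 11446 = 343380 frames; B emits 30000/1001 × 11446 = 343380000/1001.
Difference = 343380/1001 frames (≈ 343.0370); B is behind A.

343380/1001 frames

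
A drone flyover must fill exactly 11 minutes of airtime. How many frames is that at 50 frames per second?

33000 frames

11 min = 660 s.
Frames = 660 × 50 = 33000.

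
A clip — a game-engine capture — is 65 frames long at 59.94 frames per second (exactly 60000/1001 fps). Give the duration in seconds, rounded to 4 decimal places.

Running time = 65 × 1001/60000 = 13013/12000 s ≈ 1.0844 s.

1.0844 seconds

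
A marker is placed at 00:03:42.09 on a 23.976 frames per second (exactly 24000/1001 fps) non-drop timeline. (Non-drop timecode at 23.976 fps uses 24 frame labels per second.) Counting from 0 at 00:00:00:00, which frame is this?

frame 5337

Total seconds to the label: (0 × 3600 + 3 × 60 + 42) = 222.
Frame index = 222 × 24 + 9 = 5337.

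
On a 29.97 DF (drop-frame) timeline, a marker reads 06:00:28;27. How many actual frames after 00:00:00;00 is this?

648219

As if non-drop at 30 labels/s: (6 × 3600 + 0 × 60 + 28) × 30 + 27 = 648867.
Minute boundaries passed: 360; those not divisible by 10: 360 − 36 = 324; dropped labels = 2 × 324 = 648.
Actual frame index = 648867 − 648 = 648219.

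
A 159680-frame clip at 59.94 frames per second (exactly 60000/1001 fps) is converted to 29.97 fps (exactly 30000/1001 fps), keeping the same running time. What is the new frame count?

Target frames = source frames × (target rate / source rate) = 159680 × (30000/1001)/(60000/1001) = 159680 × 1/2 = 79840.

79840 frames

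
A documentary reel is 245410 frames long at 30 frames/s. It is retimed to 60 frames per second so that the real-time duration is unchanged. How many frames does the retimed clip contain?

Frames at target rate = 245410 × (60) / (30) = 490820.

490820 frames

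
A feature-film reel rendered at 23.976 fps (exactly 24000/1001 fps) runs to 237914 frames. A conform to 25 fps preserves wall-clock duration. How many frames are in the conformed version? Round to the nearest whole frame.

Frames at target rate = 237914 × (25) / (24000/1001) = 119075957/480 ≈ 248074.910.
Nearest whole frame: 248075.

248075 frames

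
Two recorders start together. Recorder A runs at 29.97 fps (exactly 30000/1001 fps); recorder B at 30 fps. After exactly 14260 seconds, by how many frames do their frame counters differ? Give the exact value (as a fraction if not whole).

427800/1001 frames

A emits 30000/1001 × 14260 = 427800000/1001 frames; B emits 30 × 14260 = 427800.
Difference = 427800/1001 frames (≈ 427.3726); B is ahead of A.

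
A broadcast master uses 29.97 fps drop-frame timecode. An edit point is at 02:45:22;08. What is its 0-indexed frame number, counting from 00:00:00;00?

297370

As if non-drop at 30 labels/s: (2 × 3600 + 45 × 60 + 22) × 30 + 8 = 297668.
Minute boundaries passed: 165; those not divisible by 10: 165 − 16 = 149; dropped labels = 2 × 149 = 298.
Actual frame index = 297668 − 298 = 297370.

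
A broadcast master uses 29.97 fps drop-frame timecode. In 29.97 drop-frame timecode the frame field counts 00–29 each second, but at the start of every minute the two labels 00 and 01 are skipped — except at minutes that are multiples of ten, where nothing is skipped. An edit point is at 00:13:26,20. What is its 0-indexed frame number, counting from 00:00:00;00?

24176

Complete 10-minute blocks: 1, each 17982 frames → 17982.
Remaining 3 whole minutes in the current block: 1800 + 2 × 1798 = 5396 frames.
Within the current minute: 26 × 30 + 20 − 2 = 798 (labels ;00/;01 skipped at this minute). Total = 17982 + 5396 + 798 = 24176.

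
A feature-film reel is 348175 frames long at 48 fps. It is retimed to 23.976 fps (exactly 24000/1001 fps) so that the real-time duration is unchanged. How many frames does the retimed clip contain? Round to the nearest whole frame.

173914 frames

Frames at target rate = 348175 × (24000/1001) / (48) = 174087500/1001 ≈ 173913.586.
Nearest whole frame: 173914.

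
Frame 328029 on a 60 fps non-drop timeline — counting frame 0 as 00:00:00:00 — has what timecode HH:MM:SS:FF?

01:31:07:09

328029 ÷ 60 = 5467 full seconds, remainder 9 frames.
5467 s = 1 h 31 min 7 s.
Timecode: 01:31:07:09.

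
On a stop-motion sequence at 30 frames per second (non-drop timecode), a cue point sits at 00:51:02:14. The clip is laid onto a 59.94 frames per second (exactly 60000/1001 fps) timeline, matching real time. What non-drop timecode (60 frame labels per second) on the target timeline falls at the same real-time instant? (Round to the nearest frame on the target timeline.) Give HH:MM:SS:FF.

00:50:59:24

Source frame index: (0×3600 + 51×60 + 2) × 30 + 14 = 91874.
Real time: 91874 / (30) = 45937/15 s.
Target frame: (45937/15) × (60000/1001) = 183748000/1001 ≈ 183564.436 → 183564.
At 60 labels/s: frame 183564 → 00:50:59:24.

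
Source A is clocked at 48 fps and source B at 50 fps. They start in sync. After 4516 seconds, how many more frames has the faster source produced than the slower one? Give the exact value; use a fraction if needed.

A emits 48 × 4516 = 216768 frames; B emits 50 × 4516 = 225800.
Difference = 9032 frames; B is ahead of A.

9032 frames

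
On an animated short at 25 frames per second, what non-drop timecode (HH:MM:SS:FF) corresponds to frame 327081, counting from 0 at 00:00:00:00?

327081 ÷ 25 = 13083 full seconds, remainder 6 frames.
13083 s = 3 h 38 min 3 s.
Timecode: 03:38:03:06.

03:38:03:06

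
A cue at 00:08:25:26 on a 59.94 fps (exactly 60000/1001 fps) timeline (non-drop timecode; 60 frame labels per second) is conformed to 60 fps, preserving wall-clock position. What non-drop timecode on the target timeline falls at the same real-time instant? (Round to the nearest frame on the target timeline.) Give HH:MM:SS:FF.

Source frame index: (0×3600 + 8×60 + 25) × 60 + 26 = 30326.
Real time: 30326 / (60000/1001) = 15178163/30000 s.
Target frame: (15178163/30000) × (60) = 15178163/500 ≈ 30356.326 → 30356.
At 60 labels/s: frame 30356 → 00:08:25:56.

00:08:25:56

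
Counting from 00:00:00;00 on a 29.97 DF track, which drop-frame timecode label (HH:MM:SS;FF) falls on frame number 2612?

Ten DF minutes hold 17982 frames, so frame 2612 lies in block 0 (frames 0–17981) with 2612 frames into that block.
The block's first minute is 1800 frames and the rest 1798 each; 2612 frames reaches minute 1, so 0 × 18 + 1 × 2 = 2 labels have been skipped so far.
Adding those back, label number 2612 + 2 = 2614 at 30 labels/s is 87 s + 4 f = 0 h 1 min 27 s frame 4, i.e. 00:01:27;04.

00:01:27;04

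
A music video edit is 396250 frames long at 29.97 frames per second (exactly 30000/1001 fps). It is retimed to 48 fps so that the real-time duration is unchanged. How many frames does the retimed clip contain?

Target frames = source frames × (target rate / source rate) = 396250 × (48)/(30000/1001) = 396250 × 1001/625 = 634634.

634634 frames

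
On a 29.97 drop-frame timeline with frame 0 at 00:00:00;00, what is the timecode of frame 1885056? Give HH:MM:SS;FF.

Ten DF minutes hold 17982 frames, so frame 1885056 lies in block 104 (frames 1870128–1888109) with 14928 frames into that block.
The block's first minute is 1800 frames and the rest 1798 each; 14928 frames reaches minute 8, so 104 × 18 + 8 × 2 = 1888 labels have been skipped so far.
Adding those back, label number 1885056 + 1888 = 1886944 at 30 labels/s is 62898 s + 4 f = 17 h 28 min 18 s frame 4, i.e. 17:28:18;04.

17:28:18;04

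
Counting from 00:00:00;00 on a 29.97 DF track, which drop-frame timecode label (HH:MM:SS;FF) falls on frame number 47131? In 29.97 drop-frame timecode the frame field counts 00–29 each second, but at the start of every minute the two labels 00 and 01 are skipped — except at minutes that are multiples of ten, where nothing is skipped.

Ten DF minutes hold 17982 frames, so frame 47131 lies in block 2 (frames 35964–53945) with 11167 frames into that block.
The block's first minute is 1800 frames and the rest 1798 each; 11167 frames reaches minute 6, so 2 × 18 + 6 × 2 = 48 labels have been skipped so far.
Adding those back, label number 47131 + 48 = 47179 at 30 labels/s is 1572 s + 19 f = 0 h 26 min 12 s frame 19, i.e. 00:26:12;19.

00:26:12;19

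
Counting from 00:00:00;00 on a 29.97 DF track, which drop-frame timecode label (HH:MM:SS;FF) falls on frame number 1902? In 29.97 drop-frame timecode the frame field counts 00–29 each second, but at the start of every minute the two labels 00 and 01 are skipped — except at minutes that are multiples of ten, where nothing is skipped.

00:01:03;14

Each 10-minute DF block holds 10 × 60 × 30 − 9 × 2 = 17982 frames. 1902 ÷ 17982 → 0 full blocks, remainder 1902.
Within the partial block the first minute is 1800 frames and each further minute 1798, so 1 further minute boundary passed. Total skipped labels = 18 × 0 + 2 × 1 = 2.
Non-drop label index = 1902 + 2 = 1904; at 30 labels/s that is 00:01:03:14, i.e. DF 00:01:03;14.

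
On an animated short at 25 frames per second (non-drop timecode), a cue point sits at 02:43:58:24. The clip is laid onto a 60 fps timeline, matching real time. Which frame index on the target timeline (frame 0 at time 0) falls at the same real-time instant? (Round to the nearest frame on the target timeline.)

frame 590338

Source frame index: (2×3600 + 43×60 + 58) × 25 + 24 = 245974.
Real time: 245974 / (25) = 245974/25 s.
Target frame: (245974/25) × (60) = 2951688/5 ≈ 590337.600 → 590338.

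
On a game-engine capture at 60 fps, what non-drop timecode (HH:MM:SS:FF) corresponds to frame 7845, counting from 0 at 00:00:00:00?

7845 ÷ 60 = 130 full seconds, remainder 45 frames.
130 s = 0 h 2 min 10 s.
Timecode: 00:02:10:45.

00:02:10:45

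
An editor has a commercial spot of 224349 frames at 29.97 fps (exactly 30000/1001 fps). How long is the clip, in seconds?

7485.7783 seconds

Running time = 224349 / (30000/1001) = 7485.7783 s.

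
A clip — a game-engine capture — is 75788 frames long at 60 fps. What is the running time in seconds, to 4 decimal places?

1263.1333 seconds

Running time = 75788 × 1/60 = 18947/15 s ≈ 1263.1333 s.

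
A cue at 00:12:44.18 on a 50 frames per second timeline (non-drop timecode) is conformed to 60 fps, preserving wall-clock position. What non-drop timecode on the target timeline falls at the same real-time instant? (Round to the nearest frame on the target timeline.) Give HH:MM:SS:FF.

00:12:44:22

Source frame index: (0×3600 + 12×60 + 44) × 50 + 18 = 38218.
Real time: 38218 / (50) = 19109/25 s.
Target frame: (19109/25) × (60) = 229308/5 ≈ 45861.600 → 45862.
At 60 labels/s: frame 45862 → 00:12:44:22.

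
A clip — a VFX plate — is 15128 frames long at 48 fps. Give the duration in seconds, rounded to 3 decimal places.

Running time = 15128 × 1/48 = 1891/6 s ≈ 315.167 s.

315.167 seconds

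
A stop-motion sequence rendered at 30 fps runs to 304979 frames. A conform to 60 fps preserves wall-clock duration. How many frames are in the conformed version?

Target frames = source frames × (target rate / source rate) = 304979 × (60)/(30) = 304979 × 2 = 609958.

609958 frames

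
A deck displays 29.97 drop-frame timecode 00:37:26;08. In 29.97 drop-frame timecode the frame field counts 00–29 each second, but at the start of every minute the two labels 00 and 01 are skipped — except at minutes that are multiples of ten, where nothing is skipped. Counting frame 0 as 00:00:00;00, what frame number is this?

Complete 10-minute blocks: 3, each 17982 frames → 53946.
Remaining 7 whole minutes in the current block: 1800 + 6 × 1798 = 12588 frames.
Within the current minute: 26 × 30 + 8 − 2 = 786 (labels ;00/;01 skipped at this minute). Total = 53946 + 12588 + 786 = 67320.

67320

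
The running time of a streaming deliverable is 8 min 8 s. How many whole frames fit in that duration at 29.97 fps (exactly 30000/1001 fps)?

14625 frames

8 min 8 s = 488 s.
Frames = 488 × 30000/1001 = 14640000/1001 ≈ 14625.3746.
Complete frames: 14625.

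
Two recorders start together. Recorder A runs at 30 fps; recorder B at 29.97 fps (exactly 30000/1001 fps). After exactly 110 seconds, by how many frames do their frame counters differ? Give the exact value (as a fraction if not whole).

300/91 frames

A emits 30 × 110 = 3300 frames; B emits 30000/1001 × 110 = 300000/91.
Difference = 300/91 frames (≈ 3.2967); B is behind A.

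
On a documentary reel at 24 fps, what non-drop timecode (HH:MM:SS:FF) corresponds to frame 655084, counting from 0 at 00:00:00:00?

655084 ÷ 24 = 27295 full seconds, remainder 4 frames.
27295 s = 7 h 34 min 55 s.
Timecode: 07:34:55:04.

07:34:55:04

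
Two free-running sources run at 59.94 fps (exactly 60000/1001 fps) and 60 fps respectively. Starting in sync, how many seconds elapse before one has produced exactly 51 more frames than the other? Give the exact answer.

The gap grows by |60 − 60000/1001| = 60/1001 frames per second.
Time for a 51-frame gap: 51 ÷ (60/1001) = 850.85 s.

850.85 seconds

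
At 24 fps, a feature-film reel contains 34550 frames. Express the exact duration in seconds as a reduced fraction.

17275/12 seconds

Running time = 34550 ÷ (24) = 34550 × 1/24 = 17275/12 s.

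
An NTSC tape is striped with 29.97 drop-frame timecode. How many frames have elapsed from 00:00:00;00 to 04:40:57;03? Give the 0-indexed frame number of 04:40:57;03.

505209

As if non-drop at 30 labels/s: (4 × 3600 + 40 × 60 + 57) × 30 + 3 = 505713.
Minute boundaries passed: 280; those not divisible by 10: 280 − 28 = 252; dropped labels = 2 × 252 = 504.
Actual frame index = 505713 − 504 = 505209.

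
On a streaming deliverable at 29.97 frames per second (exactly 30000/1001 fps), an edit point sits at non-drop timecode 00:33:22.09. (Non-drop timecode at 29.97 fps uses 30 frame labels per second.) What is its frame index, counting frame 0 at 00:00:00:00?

Total seconds to the label: (0 × 3600 + 33 × 60 + 22) = 2002.
Frame index = 2002 × 30 + 9 = 60069.

frame 60069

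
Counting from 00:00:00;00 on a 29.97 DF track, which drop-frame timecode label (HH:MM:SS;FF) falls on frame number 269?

Ten DF minutes hold 17982 frames, so frame 269 lies in block 0 (frames 0–17981) with 269 frames into that block.
The block's first minute is 1800 frames and the rest 1798 each; 269 frames reaches minute 0, so 0 × 18 + 0 × 2 = 0 labels have been skipped so far.
Adding those back, label number 269 + 0 = 269 at 30 labels/s is 8 s + 29 f = 0 h 0 min 8 s frame 29, i.e. 00:00:08;29.

00:00:08;29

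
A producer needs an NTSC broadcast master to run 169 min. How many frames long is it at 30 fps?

304200 frames

169 min = 10140 s.
Frames = 10140 × 30 = 304200.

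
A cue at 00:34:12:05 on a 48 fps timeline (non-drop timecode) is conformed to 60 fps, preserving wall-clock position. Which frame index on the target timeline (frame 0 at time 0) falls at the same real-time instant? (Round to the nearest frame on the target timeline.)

frame 123126

Source frame index: (0×3600 + 34×60 + 12) × 48 + 5 = 98501.
Real time: 98501 / (48) = 98501/48 s.
Target frame: (98501/48) × (60) = 492505/4 ≈ 123126.250 → 123126.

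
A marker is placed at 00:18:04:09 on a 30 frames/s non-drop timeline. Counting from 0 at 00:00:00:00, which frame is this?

32529

Total seconds to the label: (0 × 3600 + 18 × 60 + 4) = 1084.
Frame index = 1084 × 30 + 9 = 32529.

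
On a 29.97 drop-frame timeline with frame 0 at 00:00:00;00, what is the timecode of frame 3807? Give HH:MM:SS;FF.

Each 10-minute DF block holds 10 × 60 × 30 − 9 × 2 = 17982 frames. 3807 ÷ 17982 → 0 full blocks, remainder 3807.
Within the partial block the first minute is 1800 frames and each further minute 1798, so 2 further minute boundaries passed. Total skipped labels = 18 × 0 + 2 × 2 = 4.
Non-drop label index = 3807 + 4 = 3811; at 30 labels/s that is 00:02:07:01, i.e. DF 00:02:07;01.

00:02:07;01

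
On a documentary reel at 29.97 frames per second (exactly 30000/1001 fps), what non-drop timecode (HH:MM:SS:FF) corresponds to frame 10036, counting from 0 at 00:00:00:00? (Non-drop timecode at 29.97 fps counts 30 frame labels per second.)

00:05:34:16

10036 ÷ 30 = 334 full seconds, remainder 16 frames.
334 s = 0 h 5 min 34 s.
Timecode: 00:05:34:16.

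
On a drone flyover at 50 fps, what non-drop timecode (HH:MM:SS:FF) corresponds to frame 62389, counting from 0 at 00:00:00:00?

00:20:47:39

62389 ÷ 50 = 1247 full seconds, remainder 39 frames.
1247 s = 0 h 20 min 47 s.
Timecode: 00:20:47:39.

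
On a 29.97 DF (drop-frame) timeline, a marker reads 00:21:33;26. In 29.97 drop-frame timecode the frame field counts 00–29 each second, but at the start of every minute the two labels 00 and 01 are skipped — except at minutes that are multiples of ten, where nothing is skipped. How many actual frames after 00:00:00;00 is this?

38778

As if non-drop at 30 labels/s: (0 × 3600 + 21 × 60 + 33) × 30 + 26 = 38816.
Minute boundaries passed: 21; those not divisible by 10: 21 − 2 = 19; dropped labels = 2 × 19 = 38.
Actual frame index = 38816 − 38 = 38778.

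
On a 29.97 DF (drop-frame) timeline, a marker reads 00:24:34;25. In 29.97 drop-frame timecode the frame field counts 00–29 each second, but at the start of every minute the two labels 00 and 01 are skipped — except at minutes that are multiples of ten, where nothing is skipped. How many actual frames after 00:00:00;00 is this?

Complete 10-minute blocks: 2, each 17982 frames → 35964.
Remaining 4 whole minutes in the current block: 1800 + 3 × 1798 = 7194 frames.
Within the current minute: 34 × 30 + 25 − 2 = 1043 (labels ;00/;01 skipped at this minute). Total = 35964 + 7194 + 1043 = 44201.

44201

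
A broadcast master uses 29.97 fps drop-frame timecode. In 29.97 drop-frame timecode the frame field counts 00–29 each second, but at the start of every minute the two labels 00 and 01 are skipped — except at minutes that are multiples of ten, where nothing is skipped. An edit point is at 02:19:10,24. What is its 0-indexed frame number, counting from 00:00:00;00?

Complete 10-minute blocks: 13, each 17982 frames → 233766.
Remaining 9 whole minutes in the current block: 1800 + 8 × 1798 = 16184 frames.
Within the current minute: 10 × 30 + 24 − 2 = 322 (labels ;00/;01 skipped at this minute). Total = 233766 + 16184 + 322 = 250272.

250272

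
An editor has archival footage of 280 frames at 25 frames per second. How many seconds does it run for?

11.2 seconds

Running time = 280 / (25) = 11.2 s.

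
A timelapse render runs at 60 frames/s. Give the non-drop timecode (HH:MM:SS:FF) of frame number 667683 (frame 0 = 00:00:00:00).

03:05:28:03

667683 ÷ 60 = 11128 full seconds, remainder 3 frames.
11128 s = 3 h 5 min 28 s.
Timecode: 03:05:28:03.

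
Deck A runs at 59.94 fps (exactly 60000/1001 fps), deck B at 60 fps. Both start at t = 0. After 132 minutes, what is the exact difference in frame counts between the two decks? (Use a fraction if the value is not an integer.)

43200/91 frames

132 min = 7920 s.
A emits 60000/1001 × 7920 = 43200000/91 frames; B emits 60 × 7920 = 475200.
Difference = 43200/91 frames (≈ 474.7253); B is ahead of A.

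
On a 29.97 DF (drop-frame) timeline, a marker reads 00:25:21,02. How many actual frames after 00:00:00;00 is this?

45586

As if non-drop at 30 labels/s: (0 × 3600 + 25 × 60 + 21) × 30 + 2 = 45632.
Minute boundaries passed: 25; those not divisible by 10: 25 − 2 = 23; dropped labels = 2 × 23 = 46.
Actual frame index = 45632 − 46 = 45586.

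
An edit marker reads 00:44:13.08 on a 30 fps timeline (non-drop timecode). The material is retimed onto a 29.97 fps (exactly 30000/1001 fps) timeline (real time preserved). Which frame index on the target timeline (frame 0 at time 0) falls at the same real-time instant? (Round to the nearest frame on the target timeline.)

frame 79518

Source frame index: (0×3600 + 44×60 + 13) × 30 + 8 = 79598.
Real time: 79598 / (30) = 39799/15 s.
Target frame: (39799/15) × (30000/1001) = 79598000/1001 ≈ 79518.482 → 79518.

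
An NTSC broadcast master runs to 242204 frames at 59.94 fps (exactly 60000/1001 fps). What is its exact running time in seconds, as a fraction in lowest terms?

Running time = 242204 ÷ (60000/1001) = 242204 × 1001/60000 = 60611551/15000 s.

60611551/15000 seconds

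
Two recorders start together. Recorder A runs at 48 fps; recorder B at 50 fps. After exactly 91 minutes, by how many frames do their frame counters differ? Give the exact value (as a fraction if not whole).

91 min = 5460 s.
A emits 48 × 5460 = 262080 frames; B emits 50 × 5460 = 273000.
Difference = 10920 frames; B is ahead of A.

10920 frames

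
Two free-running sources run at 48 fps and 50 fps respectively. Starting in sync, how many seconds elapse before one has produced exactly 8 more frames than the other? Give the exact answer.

The gap grows by |50 − 48| = 2 frames per second.
Time for a 8-frame gap: 8 ÷ (2) = 4 s.

4 seconds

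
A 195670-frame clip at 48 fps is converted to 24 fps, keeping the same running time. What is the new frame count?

Frames at target rate = 195670 × (24) / (48) = 97835.

97835 frames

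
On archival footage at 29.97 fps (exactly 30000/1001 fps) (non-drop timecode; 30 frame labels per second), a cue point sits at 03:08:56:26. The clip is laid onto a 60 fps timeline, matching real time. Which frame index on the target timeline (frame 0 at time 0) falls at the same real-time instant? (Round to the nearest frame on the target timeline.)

Source frame index: (3×3600 + 8×60 + 56) × 30 + 26 = 340106.
Real time: 340106 / (30000/1001) = 170223053/15000 s.
Target frame: (170223053/15000) × (60) = 170223053/250 ≈ 680892.212 → 680892.

frame 680892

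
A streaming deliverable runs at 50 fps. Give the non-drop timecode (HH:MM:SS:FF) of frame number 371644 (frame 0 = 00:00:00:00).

371644 ÷ 50 = 7432 full seconds, remainder 44 frames.
7432 s = 2 h 3 min 52 s.
Timecode: 02:03:52:44.

02:03:52:44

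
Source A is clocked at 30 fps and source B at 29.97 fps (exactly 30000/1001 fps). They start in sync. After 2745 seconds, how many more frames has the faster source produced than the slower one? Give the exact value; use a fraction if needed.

82350/1001 frames

A emits 30 × 2745 = 82350 frames; B emits 30000/1001 × 2745 = 82350000/1001.
Difference = 82350/1001 frames (≈ 82.2677); B is behind A.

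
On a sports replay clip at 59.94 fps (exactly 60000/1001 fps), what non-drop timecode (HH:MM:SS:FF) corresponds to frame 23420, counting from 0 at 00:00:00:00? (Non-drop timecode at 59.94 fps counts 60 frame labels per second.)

23420 ÷ 60 = 390 full seconds, remainder 20 frames.
390 s = 0 h 6 min 30 s.
Timecode: 00:06:30:20.

00:06:30:20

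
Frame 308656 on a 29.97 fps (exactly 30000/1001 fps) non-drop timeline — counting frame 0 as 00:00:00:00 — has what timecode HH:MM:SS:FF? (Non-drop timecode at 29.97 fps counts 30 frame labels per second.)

308656 ÷ 30 = 10288 full seconds, remainder 16 frames.
10288 s = 2 h 51 min 28 s.
Timecode: 02:51:28:16.

02:51:28:16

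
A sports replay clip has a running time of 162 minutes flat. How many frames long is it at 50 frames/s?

486000 frames

162 min = 9720 s.
Frames = 9720 × 50 = 486000.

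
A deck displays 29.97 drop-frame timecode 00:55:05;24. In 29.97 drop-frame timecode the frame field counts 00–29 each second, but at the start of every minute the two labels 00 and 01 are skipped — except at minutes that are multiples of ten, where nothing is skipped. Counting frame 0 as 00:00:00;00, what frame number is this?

99074

Complete 10-minute blocks: 5, each 17982 frames → 89910.
Remaining 5 whole minutes in the current block: 1800 + 4 × 1798 = 8992 frames.
Within the current minute: 5 × 30 + 24 − 2 = 172 (labels ;00/;01 skipped at this minute). Total = 89910 + 8992 + 172 = 99074.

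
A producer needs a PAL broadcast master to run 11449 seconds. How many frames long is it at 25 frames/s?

Frames = 11449 × 25 = 286225.

286225 frames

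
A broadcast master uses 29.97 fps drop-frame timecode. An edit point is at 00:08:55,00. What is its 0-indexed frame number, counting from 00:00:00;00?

16034

As if non-drop at 30 labels/s: (0 × 3600 + 8 × 60 + 55) × 30 + 0 = 16050.
Minute boundaries passed: 8; those not divisible by 10: 8 − 0 = 8; dropped labels = 2 × 8 = 16.
Actual frame index = 16050 − 16 = 16034.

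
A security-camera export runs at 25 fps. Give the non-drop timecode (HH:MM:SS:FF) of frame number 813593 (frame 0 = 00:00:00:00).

813593 ÷ 25 = 32543 full seconds, remainder 18 frames.
32543 s = 9 h 2 min 23 s.
Timecode: 09:02:23:18.

09:02:23:18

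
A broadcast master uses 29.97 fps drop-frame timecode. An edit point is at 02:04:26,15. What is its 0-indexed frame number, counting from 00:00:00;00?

223771

As if non-drop at 30 labels/s: (2 × 3600 + 4 × 60 + 26) × 30 + 15 = 223995.
Minute boundaries passed: 124; those not divisible by 10: 124 − 12 = 112; dropped labels = 2 × 112 = 224.
Actual frame index = 223995 − 224 = 223771.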